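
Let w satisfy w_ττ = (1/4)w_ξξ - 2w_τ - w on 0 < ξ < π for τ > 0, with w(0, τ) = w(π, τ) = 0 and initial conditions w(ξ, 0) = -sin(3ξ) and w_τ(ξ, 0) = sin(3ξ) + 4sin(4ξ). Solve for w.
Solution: Substitute w = exp(-τ)u.
Then w_τ = exp(-τ)(u_τ - u), w_ττ = exp(-τ)(u_ττ - 2u_τ + u), w_ξξ = exp(-τ)u_ξξ; substituting and dividing by exp(-τ), the lower-order terms cancel: u_ττ = (1/4)u_ξξ (standard wave equation).
Data for u: u(ξ,0) = w(ξ,0) = -sin(3ξ); u_τ(ξ,0) = w_τ(ξ,0) + w(ξ,0) = 4sin(4ξ). The boundary conditions carry over: u(0,τ) = u(π,τ) = 0.
Separating variables: u = Σ [A_n cos(ω_n τ) + B_n sin(ω_n τ)] sin(nξ), ω_n = n/2. From ICs (B_n = velocity coefficient / ω_n): A_3=-1, B_4=2.
So u(ξ,τ) = -sin(3ξ)cos(3τ/2) + 2sin(4ξ)sin(2τ), and w(ξ,τ) = exp(-τ)u(ξ,τ).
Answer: w(ξ, τ) = -exp(-τ)sin(3ξ)cos(3τ/2) + 2exp(-τ)sin(4ξ)sin(2τ)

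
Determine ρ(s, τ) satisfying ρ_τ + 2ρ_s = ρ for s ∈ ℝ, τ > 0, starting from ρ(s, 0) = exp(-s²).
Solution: Substitute ρ = exp(τ)u.
Then ρ_τ = exp(τ)(u_τ + u), ρ_s = exp(τ)u_s; substituting and dividing by exp(τ), the lower-order terms cancel: u_τ + 2u_s = 0 (standard advection equation).
Data for u: u(s,0) = ρ(s,0) = exp(-s²).
By characteristics (ds/dτ = 2), u(s,τ) = f(s - 2τ) with f = u(·, 0).
So u(s,τ) = exp(-(s - 2τ)²), and ρ(s,τ) = exp(τ)u(s,τ).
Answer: ρ(s, τ) = exp(τ)exp(-(s - 2τ)²)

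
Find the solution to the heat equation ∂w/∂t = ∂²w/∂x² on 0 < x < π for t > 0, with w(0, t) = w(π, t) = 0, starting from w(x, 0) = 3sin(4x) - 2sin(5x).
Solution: Separating variables: w = Σ c_n exp(-n²t) sin(nx). From w(x,0) = 3sin(4x) - 2sin(5x): c_4=3, c_5=-2.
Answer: w(x, t) = 3exp(-16t)sin(4x) - 2exp(-25t)sin(5x)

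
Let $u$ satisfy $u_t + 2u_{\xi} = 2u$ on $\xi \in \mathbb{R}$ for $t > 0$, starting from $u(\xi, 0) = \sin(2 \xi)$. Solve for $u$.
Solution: Substitute $u = e^{2t}w$.
Then $u_t = e^{2t}(w_t + 2w)$, $u_{\xi} = e^{2t}w_{\xi}$; substituting and dividing by $e^{2t}$, the lower-order terms cancel: $w_t + 2w_{\xi} = 0$ (standard advection equation).
Data for $w$: $w(\xi,0) = u(\xi,0) = \sin(2 \xi)$.
By characteristics ($d\xi/dt = 2$), $w(\xi,t) = f(\xi - 2t)$ with $f = w( \cdot , 0)$.
So $w(\xi,t) = - \sin(4 t - 2 \xi)$, and $u(\xi,t) = e^{2t}w(\xi,t)$.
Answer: $u(\xi, t) = e^{2 t} \sin(2 \xi - 4 t)$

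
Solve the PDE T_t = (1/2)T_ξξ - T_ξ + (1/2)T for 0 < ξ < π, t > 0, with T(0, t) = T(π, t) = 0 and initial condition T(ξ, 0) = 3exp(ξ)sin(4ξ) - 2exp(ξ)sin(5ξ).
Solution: Substitute T = exp(ξ)u, i.e. u = exp(-ξ)T.
By the product rule, T_ξ = exp(ξ)(u_ξ + u), T_ξξ = exp(ξ)(u_ξξ + 2u_ξ + u), T_t = exp(ξ)u_t.
Substituting into the PDE and dividing by exp(ξ): u_t = (1/2)(u_ξξ + 2u_ξ + u) - (u_ξ + u) + (1/2)u.
The lower-order terms cancel, leaving the standard heat equation u_t = (1/2)u_ξξ.
Initial data for u: u(ξ,0) = exp(-ξ)T(ξ,0) = 3sin(4ξ) - 2sin(5ξ). The boundary conditions carry over: u(0,t) = u(π,t) = 0.
Solve for u:
  Using separation of variables u = X(ξ)G(t):
  Eigenfunctions: sin(nξ), n = 1, 2, 3, ...
  General solution: u(ξ, t) = Σ c_n sin(nξ) exp(-n² t/2)
  Matching u(ξ,0) = 3sin(4ξ) - 2sin(5ξ) term by term: c_4=3, c_5=-2.
Hence u(ξ,t) = 3exp(-8t)sin(4ξ) - 2exp(-25t/2)sin(5ξ).
Transform back: T(ξ,t) = exp(ξ)u(ξ,t).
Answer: T(ξ, t) = 3exp(-8t)exp(ξ)sin(4ξ) - 2exp(-25t/2)exp(ξ)sin(5ξ)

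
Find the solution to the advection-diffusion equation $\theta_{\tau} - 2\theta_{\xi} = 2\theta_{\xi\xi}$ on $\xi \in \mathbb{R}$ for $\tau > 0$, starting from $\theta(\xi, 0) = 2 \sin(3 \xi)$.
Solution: Moving frame: $\eta = \xi + 2\tau$, $\sigma = \tau$, $\theta = u(\eta,\sigma)$, so $\theta_{\tau} = u_{\sigma} + 2u_{\eta}$ and $\theta_{\xi\xi} = u_{\eta\eta}$.
Hence $\theta_{\tau} - 2\theta_{\xi} = u_{\sigma}$ and the PDE becomes the heat equation $u_{\sigma} = 2u_{\eta\eta}$ on $\eta \in \mathbb{R}$.
Initial data: $u(\eta,0) = \theta(\eta,0) = 2 \sin(3 \eta)$. Each mode $\sin(n\eta)$ decays as $e^{-2n^2\sigma}$ on $\mathbb{R}$, so $u(\eta,\sigma) = \sum c_n e^{-2n^2\sigma} \sin(n\eta)$ with $c_3=2$: $u(\eta,\sigma) = 2 e^{-18 \sigma} \sin(3 \eta)$.
Substituting back: $\theta(\xi,\tau) = u(\xi + 2\tau, \tau)$.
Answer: $\theta(\xi, \tau) = 2 e^{-18 \tau} \sin(6 \tau + 3 \xi)$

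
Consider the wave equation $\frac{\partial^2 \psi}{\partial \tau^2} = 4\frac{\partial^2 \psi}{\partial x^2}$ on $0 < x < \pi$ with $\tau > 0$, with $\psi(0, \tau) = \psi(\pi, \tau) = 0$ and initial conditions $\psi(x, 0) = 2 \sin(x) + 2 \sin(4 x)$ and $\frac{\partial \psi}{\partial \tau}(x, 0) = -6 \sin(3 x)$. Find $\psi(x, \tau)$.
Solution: Using separation of variables $\psi = X(x)T(\tau)$:
Eigenfunctions: $\sin(nx)$, $n = 1, 2, 3, \ldots$
General solution: $\psi(x, \tau) = \sum [A_n \cos(2n \tau) + B_n \sin(2n \tau)] \sin(nx)$
From $\psi(x,0) = 2 \sin(x) + 2 \sin(4 x)$: $A_1=2, A_4=2$. From $\psi_{\tau}(x,0) = -6 \sin(3 x)$, using $\psi_{\tau}(x,0) = \sum \omega_n B_n \sin(nx)$ with $\omega_n = 2n$: $B_3 = (-6)/6 = -1$.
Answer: $\psi(x, \tau) = - \sin(6 \tau) \sin(3 x) + 2 \sin(x) \cos(2 \tau) + 2 \sin(4 x) \cos(8 \tau)$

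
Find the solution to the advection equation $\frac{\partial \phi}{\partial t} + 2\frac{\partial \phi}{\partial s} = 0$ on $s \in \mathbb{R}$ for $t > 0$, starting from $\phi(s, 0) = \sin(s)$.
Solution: By method of characteristics (waves move right with speed 2):
Along characteristics $s - 2t =$ const, $\phi$ is constant, so $\phi(s,t) = f(s - 2t)$ with $f = \phi( \cdot , 0)$.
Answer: $\phi(s, t) = \sin(s - 2 t)$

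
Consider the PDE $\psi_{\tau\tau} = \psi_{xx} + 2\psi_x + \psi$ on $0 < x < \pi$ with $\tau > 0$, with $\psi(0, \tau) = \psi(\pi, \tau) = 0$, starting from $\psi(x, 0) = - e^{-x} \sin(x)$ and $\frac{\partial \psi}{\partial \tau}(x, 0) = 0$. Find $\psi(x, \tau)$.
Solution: Substitute $\psi = e^{-x}u$.
Then $\psi_x = e^{-x}(u_x - u)$, $\psi_{xx} = e^{-x}(u_{xx} - 2u_x + u)$, $\psi_{\tau\tau} = e^{-x}u_{\tau\tau}$; substituting and dividing by $e^{-x}$, the lower-order terms cancel: $u_{\tau\tau} = u_{xx}$ (standard wave equation).
Data for $u$: $u(x,0) = e^{x}\psi(x,0) = - \sin(x)$; $u_{\tau}(x,0) = e^{x}\psi_{\tau}(x,0) = 0$. The boundary conditions carry over: $u(0,\tau) = u(\pi,\tau) = 0$.
Separating variables: $u = \sum [A_n \cos(\omega_n \tau) + B_n \sin(\omega_n \tau)] \sin(nx)$, $\omega_n = n$. From ICs: $A_1=-1$.
So $u(x,\tau) = - \sin(x) \cos(\tau)$, and $\psi(x,\tau) = e^{-x}u(x,\tau)$.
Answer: $\psi(x, \tau) = - e^{-x} \sin(x) \cos(\tau)$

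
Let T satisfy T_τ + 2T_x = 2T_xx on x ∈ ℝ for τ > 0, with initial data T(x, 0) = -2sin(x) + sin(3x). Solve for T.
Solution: Change to a moving frame: let η = x - 2τ, σ = τ and write T(x,τ) = u(η,σ).
By the chain rule T_τ = u_σ - 2u_η, T_x = u_η, T_xx = u_ηη.
Then T_τ + 2T_x = u_σ: the advection term cancels and the PDE becomes the heat equation u_σ = 2u_ηη on η ∈ ℝ.
Initial data: u(η,0) = T(η,0) = -2sin(η) + sin(3η).
On η ∈ ℝ each mode satisfies (sin(nη))″ = -n² sin(nη), so exp(-2n²σ) sin(nη) solves the heat equation; by superposition u(η,σ) = Σ c_n exp(-2n²σ) sin(nη).
Reading off the coefficients: c_1=-2, c_3=1, so u(η,σ) = -2exp(-2σ)sin(η) + exp(-18σ)sin(3η).
Substituting back η = x - 2τ, σ = τ: T(x,τ) = u(x - 2τ, τ).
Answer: T(x, τ) = -2exp(-2τ)sin(x - 2τ) + exp(-18τ)sin(3x - 6τ)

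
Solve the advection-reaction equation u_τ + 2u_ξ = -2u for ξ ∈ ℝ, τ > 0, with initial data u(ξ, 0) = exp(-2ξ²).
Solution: Substitute u = exp(-2τ)w, i.e. w = exp(2τ)u.
By the product rule, u_τ = exp(-2τ)(w_τ - 2w), u_ξ = exp(-2τ)w_ξ.
Substituting into the PDE and dividing by exp(-2τ): w_τ - 2w + 2w_ξ = -2w.
The lower-order terms cancel, leaving the standard advection equation w_τ + 2w_ξ = 0.
Initial data for w: w(ξ,0) = u(ξ,0) = exp(-2ξ²).
Solve for w:
  By method of characteristics (waves move right with speed 2):
  Along characteristics ξ - 2τ = const, w is constant, so w(ξ,τ) = f(ξ - 2τ) with f = w(·, 0).
Hence w(ξ,τ) = exp(-2(ξ - 2τ)²).
Transform back: u(ξ,τ) = exp(-2τ)w(ξ,τ).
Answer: u(ξ, τ) = exp(-2τ)exp(-2(ξ - 2τ)²)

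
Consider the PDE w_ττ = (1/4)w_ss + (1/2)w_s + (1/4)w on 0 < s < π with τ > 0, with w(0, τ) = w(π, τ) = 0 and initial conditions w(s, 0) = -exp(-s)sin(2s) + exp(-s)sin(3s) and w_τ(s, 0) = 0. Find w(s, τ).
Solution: Substitute w = exp(-s)u.
Then w_s = exp(-s)(u_s - u), w_ss = exp(-s)(u_ss - 2u_s + u), w_ττ = exp(-s)u_ττ; substituting and dividing by exp(-s), the lower-order terms cancel: u_ττ = (1/4)u_ss (standard wave equation).
Data for u: u(s,0) = exp(s)w(s,0) = -sin(2s) + sin(3s); u_τ(s,0) = exp(s)w_τ(s,0) = 0. The boundary conditions carry over: u(0,τ) = u(π,τ) = 0.
Separating variables: u = Σ [A_n cos(ω_n τ) + B_n sin(ω_n τ)] sin(ns), ω_n = n/2. From ICs: A_2=-1, A_3=1.
So u(s,τ) = -sin(2s)cos(τ) + sin(3s)cos(3τ/2), and w(s,τ) = exp(-s)u(s,τ).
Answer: w(s, τ) = -exp(-s)sin(2s)cos(τ) + exp(-s)sin(3s)cos(3τ/2)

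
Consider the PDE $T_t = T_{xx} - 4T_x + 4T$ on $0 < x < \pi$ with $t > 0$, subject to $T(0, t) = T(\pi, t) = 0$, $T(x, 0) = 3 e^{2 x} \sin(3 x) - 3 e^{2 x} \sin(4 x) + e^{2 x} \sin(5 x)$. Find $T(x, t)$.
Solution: Substitute $T = e^{2x}u$, i.e. $u = e^{-2x}T$.
By the product rule, $T_x = e^{2x}(u_x + 2u)$, $T_{xx} = e^{2x}(u_{xx} + 4u_x + 4u)$, $T_t = e^{2x}u_t$.
Substituting into the PDE and dividing by $e^{2x}$: $u_t = (u_{xx} + 4u_x + 4u) - 4(u_x + 2u) + 4u$.
The lower-order terms cancel, leaving the standard heat equation $u_t = u_{xx}$.
Initial data for $u$: $u(x,0) = e^{-2x}T(x,0) = 3 \sin(3 x) - 3 \sin(4 x) + \sin(5 x)$. The boundary conditions carry over: $u(0,t) = u(\pi,t) = 0$.
Solve for $u$:
  Using separation of variables $u = X(x)G(t)$:
  Eigenfunctions: $\sin(nx)$, $n = 1, 2, 3, \ldots$
  General solution: $u(x, t) = \sum c_n \sin(nx) e^{-n^2 t}$
  Matching $u(x,0) = 3 \sin(3 x) - 3 \sin(4 x) + \sin(5 x)$ term by term: $c_3=3, c_4=-3, c_5=1$.
Hence $u(x,t) = 3 e^{-9 t} \sin(3 x) - 3 e^{-16 t} \sin(4 x) + e^{-25 t} \sin(5 x)$.
Transform back: $T(x,t) = e^{2x}u(x,t)$.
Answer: $T(x, t) = 3 e^{-9 t} e^{2 x} \sin(3 x) - 3 e^{-16 t} e^{2 x} \sin(4 x) + e^{-25 t} e^{2 x} \sin(5 x)$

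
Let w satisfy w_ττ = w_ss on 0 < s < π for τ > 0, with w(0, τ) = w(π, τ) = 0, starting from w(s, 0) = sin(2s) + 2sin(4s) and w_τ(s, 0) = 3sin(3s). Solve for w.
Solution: Using separation of variables w = X(s)T(τ):
Eigenfunctions: sin(ns), n = 1, 2, 3, ...
General solution: w(s, τ) = Σ [A_n cos(n τ) + B_n sin(n τ)] sin(ns)
From w(s,0) = sin(2s) + 2sin(4s): A_2=1, A_4=2. From w_τ(s,0) = 3sin(3s), using w_τ(s,0) = Σ ω_n B_n sin(ns) with ω_n = n: B_3 = 3/3 = 1.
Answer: w(s, τ) = sin(2s)cos(2τ) + sin(3s)sin(3τ) + 2sin(4s)cos(4τ)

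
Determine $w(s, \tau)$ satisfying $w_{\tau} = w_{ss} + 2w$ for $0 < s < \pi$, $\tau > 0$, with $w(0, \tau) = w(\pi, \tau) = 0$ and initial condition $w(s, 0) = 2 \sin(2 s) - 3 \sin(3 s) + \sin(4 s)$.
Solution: Substitute $w = e^{2\tau}u$, i.e. $u = e^{-2\tau}w$.
By the product rule, $w_{\tau} = e^{2\tau}(u_{\tau} + 2u)$, $w_{ss} = e^{2\tau}u_{ss}$.
Substituting into the PDE and dividing by $e^{2\tau}$: $u_{\tau} + 2u = u_{ss} + 2u$.
The lower-order terms cancel, leaving the standard heat equation $u_{\tau} = u_{ss}$.
Initial data for $u$: $u(s,0) = w(s,0) = 2 \sin(2 s) - 3 \sin(3 s) + \sin(4 s)$. The boundary conditions carry over: $u(0,\tau) = u(\pi,\tau) = 0$.
Solve for $u$:
  Using separation of variables $u = X(s)T(\tau)$:
  Eigenfunctions: $\sin(ns)$, $n = 1, 2, 3, \ldots$
  General solution: $u(s, \tau) = \sum c_n \sin(ns) e^{-n^2 \tau}$
  Matching $u(s,0) = 2 \sin(2 s) - 3 \sin(3 s) + \sin(4 s)$ term by term: $c_2=2, c_3=-3, c_4=1$.
Hence $u(s,\tau) = 2 e^{-4 \tau} \sin(2 s) - 3 e^{-9 \tau} \sin(3 s) + e^{-16 \tau} \sin(4 s)$.
Transform back: $w(s,\tau) = e^{2\tau}u(s,\tau)$.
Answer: $w(s, \tau) = 2 e^{-2 \tau} \sin(2 s) - 3 e^{-7 \tau} \sin(3 s) + e^{-14 \tau} \sin(4 s)$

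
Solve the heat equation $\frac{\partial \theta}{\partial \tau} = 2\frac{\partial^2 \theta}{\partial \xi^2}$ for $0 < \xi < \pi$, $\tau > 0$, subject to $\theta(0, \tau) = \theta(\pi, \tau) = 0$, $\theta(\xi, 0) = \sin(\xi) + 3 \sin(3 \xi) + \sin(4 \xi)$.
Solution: Separating variables: $\theta = \sum c_n e^{-2n^2\tau} \sin(n\xi)$. From $\theta(\xi,0) = \sin(\xi) + 3 \sin(3 \xi) + \sin(4 \xi)$: $c_1=1, c_3=3, c_4=1$.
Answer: $\theta(\xi, \tau) = e^{-2 \tau} \sin(\xi) + 3 e^{-18 \tau} \sin(3 \xi) + e^{-32 \tau} \sin(4 \xi)$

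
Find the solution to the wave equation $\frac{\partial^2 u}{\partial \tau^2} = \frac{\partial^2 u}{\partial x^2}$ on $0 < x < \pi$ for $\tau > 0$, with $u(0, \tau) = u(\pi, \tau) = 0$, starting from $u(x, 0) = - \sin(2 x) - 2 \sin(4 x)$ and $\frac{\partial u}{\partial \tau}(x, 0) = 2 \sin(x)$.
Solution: Separating variables: $u = \sum [A_n \cos(\omega_n \tau) + B_n \sin(\omega_n \tau)] \sin(nx)$, $\omega_n = n$. From ICs ($B_n$ = velocity coefficient / $\omega_n$): $A_2=-1, A_4=-2, B_1=2$.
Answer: $u(x, \tau) = 2 \sin(\tau) \sin(x) -  \sin(2 x) \cos(2 \tau) - 2 \sin(4 x) \cos(4 \tau)$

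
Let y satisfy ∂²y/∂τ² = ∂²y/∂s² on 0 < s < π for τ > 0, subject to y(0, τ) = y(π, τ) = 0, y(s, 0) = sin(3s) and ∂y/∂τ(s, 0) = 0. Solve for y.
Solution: Separating variables: y = Σ [A_n cos(ω_n τ) + B_n sin(ω_n τ)] sin(ns), ω_n = n. From ICs: A_3=1.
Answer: y(s, τ) = sin(3s)cos(3τ)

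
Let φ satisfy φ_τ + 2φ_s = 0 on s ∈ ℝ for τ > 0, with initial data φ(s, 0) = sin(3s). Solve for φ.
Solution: By characteristics (ds/dτ = 2), φ(s,τ) = f(s - 2τ) with f = φ(·, 0).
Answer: φ(s, τ) = sin(3s - 6τ)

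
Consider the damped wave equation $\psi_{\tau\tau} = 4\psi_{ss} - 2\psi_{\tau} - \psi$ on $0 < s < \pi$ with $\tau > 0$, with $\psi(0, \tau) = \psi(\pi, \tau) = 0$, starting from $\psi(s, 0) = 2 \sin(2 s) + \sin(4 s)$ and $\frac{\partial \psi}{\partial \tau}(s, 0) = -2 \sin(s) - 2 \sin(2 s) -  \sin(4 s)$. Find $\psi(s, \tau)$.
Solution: Substitute $\psi = e^{-\tau}u$, i.e. $u = e^{\tau}\psi$.
By the product rule, $\psi_{\tau} = e^{-\tau}(u_{\tau} - u)$, $\psi_{\tau\tau} = e^{-\tau}(u_{\tau\tau} - 2u_{\tau} + u)$, $\psi_{ss} = e^{-\tau}u_{ss}$.
Substituting into the PDE and dividing by $e^{-\tau}$: $u_{\tau\tau} - 2u_{\tau} + u = 4u_{ss} - 2(u_{\tau} - u) - u$.
The lower-order terms cancel, leaving the standard wave equation $u_{\tau\tau} = 4u_{ss}$.
Initial data for $u$: $u(s,0) = \psi(s,0) = 2 \sin(2 s) + \sin(4 s)$; $u_{\tau}(s,0) = \psi_{\tau}(s,0) + \psi(s,0) = -2 \sin(s)$. The boundary conditions carry over: $u(0,\tau) = u(\pi,\tau) = 0$.
Solve for $u$:
  Using separation of variables $u = X(s)T(\tau)$:
  Eigenfunctions: $\sin(ns)$, $n = 1, 2, 3, \ldots$
  General solution: $u(s, \tau) = \sum [A_n \cos(2n \tau) + B_n \sin(2n \tau)] \sin(ns)$
  From $u(s,0) = 2 \sin(2 s) + \sin(4 s)$: $A_2=2, A_4=1$. From $u_{\tau}(s,0) = -2 \sin(s)$, using $u_{\tau}(s,0) = \sum \omega_n B_n \sin(ns)$ with $\omega_n = 2n$: $B_1 = (-2)/2 = -1$.
Hence $u(s,\tau) = - \sin(s) \sin(2 \tau) + 2 \sin(2 s) \cos(4 \tau) + \sin(4 s) \cos(8 \tau)$.
Transform back: $\psi(s,\tau) = e^{-\tau}u(s,\tau)$.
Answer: $\psi(s, \tau) = - e^{-\tau} \sin(2 \tau) \sin(s) + 2 e^{-\tau} \sin(2 s) \cos(4 \tau) + e^{-\tau} \sin(4 s) \cos(8 \tau)$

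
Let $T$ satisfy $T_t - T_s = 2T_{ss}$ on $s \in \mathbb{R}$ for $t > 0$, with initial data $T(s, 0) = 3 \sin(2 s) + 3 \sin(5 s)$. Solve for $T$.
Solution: Change to a moving frame: let $\eta = s + t$, $\sigma = t$ and write $T(s,t) = u(\eta,\sigma)$.
By the chain rule $T_t = u_{\sigma} + u_{\eta}$, $T_s = u_{\eta}$, $T_{ss} = u_{\eta\eta}$.
Then $T_t - T_s = u_{\sigma}$: the advection term cancels and the PDE becomes the heat equation $u_{\sigma} = 2u_{\eta\eta}$ on $\eta \in \mathbb{R}$.
Initial data: $u(\eta,0) = T(\eta,0) = 3 \sin(2 \eta) + 3 \sin(5 \eta)$.
On $\eta \in \mathbb{R}$ each mode satisfies $(\sin(n\eta))'' = -n^2 \sin(n\eta)$, so $e^{-2n^2\sigma} \sin(n\eta)$ solves the heat equation; by superposition $u(\eta,\sigma) = \sum c_n e^{-2n^2\sigma} \sin(n\eta)$.
Reading off the coefficients: $c_2=3, c_5=3$, so $u(\eta,\sigma) = 3 e^{-8 \sigma} \sin(2 \eta) + 3 e^{-50 \sigma} \sin(5 \eta)$.
Substituting back $\eta = s + t$, $\sigma = t$: $T(s,t) = u(s + t, t)$.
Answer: $T(s, t) = 3 e^{-8 t} \sin(2 s + 2 t) + 3 e^{-50 t} \sin(5 s + 5 t)$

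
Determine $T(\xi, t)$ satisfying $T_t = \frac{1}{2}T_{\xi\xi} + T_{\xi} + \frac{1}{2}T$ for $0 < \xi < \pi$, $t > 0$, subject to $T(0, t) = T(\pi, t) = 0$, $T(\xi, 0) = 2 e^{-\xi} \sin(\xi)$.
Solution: Substitute $T = e^{-\xi}u$.
Then $T_{\xi} = e^{-\xi}(u_{\xi} - u)$, $T_{\xi\xi} = e^{-\xi}(u_{\xi\xi} - 2u_{\xi} + u)$, $T_t = e^{-\xi}u_t$; substituting and dividing by $e^{-\xi}$, the lower-order terms cancel: $u_t = \frac{1}{2}u_{\xi\xi}$ (standard heat equation).
Data for $u$: $u(\xi,0) = e^{\xi}T(\xi,0) = 2 \sin(\xi)$. The boundary conditions carry over: $u(0,t) = u(\pi,t) = 0$.
Separating variables: $u = \sum c_n e^{-n^2t/2} \sin(n\xi)$. From $u(\xi,0) = 2 \sin(\xi)$: $c_1=2$.
So $u(\xi,t) = 2 e^{-t/2} \sin(\xi)$, and $T(\xi,t) = e^{-\xi}u(\xi,t)$.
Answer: $T(\xi, t) = 2 e^{-\xi} e^{-t/2} \sin(\xi)$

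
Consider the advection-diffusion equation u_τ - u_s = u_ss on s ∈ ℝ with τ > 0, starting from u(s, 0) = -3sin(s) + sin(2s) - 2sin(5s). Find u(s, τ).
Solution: Moving frame: η = s + τ, σ = τ, u = w(η,σ), so u_τ = w_σ + w_η and u_ss = w_ηη.
Hence u_τ - u_s = w_σ and the PDE becomes the heat equation w_σ = w_ηη on η ∈ ℝ.
Initial data: w(η,0) = u(η,0) = -3sin(η) + sin(2η) - 2sin(5η). Each mode sin(nη) decays as exp(-n²σ) on ℝ, so w(η,σ) = Σ c_n exp(-n²σ) sin(nη) with c_1=-3, c_2=1, c_5=-2: w(η,σ) = -3exp(-σ)sin(η) + exp(-4σ)sin(2η) - 2exp(-25σ)sin(5η).
Substituting back: u(s,τ) = w(s + τ, τ).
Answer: u(s, τ) = -3exp(-τ)sin(s + τ) + exp(-4τ)sin(2s + 2τ) - 2exp(-25τ)sin(5s + 5τ)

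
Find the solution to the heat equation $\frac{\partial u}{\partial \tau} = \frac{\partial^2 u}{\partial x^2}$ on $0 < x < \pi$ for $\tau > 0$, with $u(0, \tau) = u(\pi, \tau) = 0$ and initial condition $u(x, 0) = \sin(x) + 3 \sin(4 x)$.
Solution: Separating variables: $u = \sum c_n e^{-n^2\tau} \sin(nx)$. From $u(x,0) = \sin(x) + 3 \sin(4 x)$: $c_1=1, c_4=3$.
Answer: $u(x, \tau) = e^{-\tau} \sin(x) + 3 e^{-16 \tau} \sin(4 x)$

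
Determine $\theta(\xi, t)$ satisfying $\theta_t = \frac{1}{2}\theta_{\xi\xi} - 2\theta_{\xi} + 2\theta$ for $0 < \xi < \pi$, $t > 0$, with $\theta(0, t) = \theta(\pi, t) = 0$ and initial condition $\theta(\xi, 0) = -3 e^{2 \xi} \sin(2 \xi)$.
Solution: Substitute $\theta = e^{2\xi}u$, i.e. $u = e^{-2\xi}\theta$.
By the product rule, $\theta_{\xi} = e^{2\xi}(u_{\xi} + 2u)$, $\theta_{\xi\xi} = e^{2\xi}(u_{\xi\xi} + 4u_{\xi} + 4u)$, $\theta_t = e^{2\xi}u_t$.
Substituting into the PDE and dividing by $e^{2\xi}$: $u_t = \frac{1}{2}(u_{\xi\xi} + 4u_{\xi} + 4u) - 2(u_{\xi} + 2u) + 2u$.
The lower-order terms cancel, leaving the standard heat equation $u_t = \frac{1}{2}u_{\xi\xi}$.
Initial data for $u$: $u(\xi,0) = e^{-2\xi}\theta(\xi,0) = -3 \sin(2 \xi)$. The boundary conditions carry over: $u(0,t) = u(\pi,t) = 0$.
Solve for $u$:
  Using separation of variables $u = X(\xi)G(t)$:
  Eigenfunctions: $\sin(n\xi)$, $n = 1, 2, 3, \ldots$
  General solution: $u(\xi, t) = \sum c_n \sin(n\xi) e^{-n^2 t/2}$
  Matching $u(\xi,0) = -3 \sin(2 \xi)$ term by term: $c_2=-3$.
Hence $u(\xi,t) = -3 e^{-2 t} \sin(2 \xi)$.
Transform back: $\theta(\xi,t) = e^{2\xi}u(\xi,t)$.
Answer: $\theta(\xi, t) = -3 e^{2 \xi} e^{-2 t} \sin(2 \xi)$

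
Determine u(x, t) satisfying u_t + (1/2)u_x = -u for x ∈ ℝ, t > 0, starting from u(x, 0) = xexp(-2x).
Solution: Substitute u = exp(-2x)w.
Then u_x = exp(-2x)(w_x - 2w), u_t = exp(-2x)w_t; substituting and dividing by exp(-2x), the lower-order terms cancel: w_t + (1/2)w_x = 0 (standard advection equation).
Data for w: w(x,0) = exp(2x)u(x,0) = x.
By characteristics (dx/dt = 1/2), w(x,t) = f(x - (1/2)t) with f = w(·, 0).
So w(x,t) = -(1/2)t + x, and u(x,t) = exp(-2x)w(x,t).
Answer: u(x, t) = -(1/2)texp(-2x) + xexp(-2x)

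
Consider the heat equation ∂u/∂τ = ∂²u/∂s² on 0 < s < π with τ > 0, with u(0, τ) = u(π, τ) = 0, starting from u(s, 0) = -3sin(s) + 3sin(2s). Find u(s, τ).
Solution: Separating variables: u = Σ c_n exp(-n²τ) sin(ns). From u(s,0) = -3sin(s) + 3sin(2s): c_1=-3, c_2=3.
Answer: u(s, τ) = -3exp(-τ)sin(s) + 3exp(-4τ)sin(2s)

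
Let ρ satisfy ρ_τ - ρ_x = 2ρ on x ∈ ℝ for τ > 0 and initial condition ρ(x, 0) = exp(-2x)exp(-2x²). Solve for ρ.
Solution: Substitute ρ = exp(-2x)u, i.e. u = exp(2x)ρ.
By the product rule, ρ_x = exp(-2x)(u_x - 2u), ρ_τ = exp(-2x)u_τ.
Substituting into the PDE and dividing by exp(-2x): u_τ - (u_x - 2u) = 2u.
The lower-order terms cancel, leaving the standard advection equation u_τ - u_x = 0.
Initial data for u: u(x,0) = exp(2x)ρ(x,0) = exp(-2x²).
Solve for u:
  By method of characteristics (waves move left with speed 1):
  Along characteristics x + τ = const, u is constant, so u(x,τ) = f(x + τ) with f = u(·, 0).
Hence u(x,τ) = exp(-2(x + τ)²).
Transform back: ρ(x,τ) = exp(-2x)u(x,τ).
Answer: ρ(x, τ) = exp(-2x)exp(-2(x + τ)²)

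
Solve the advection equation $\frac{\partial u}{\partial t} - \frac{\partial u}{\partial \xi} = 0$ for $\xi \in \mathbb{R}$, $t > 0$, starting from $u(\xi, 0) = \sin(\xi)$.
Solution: By characteristics ($d\xi/dt = -1$), $u(\xi,t) = f(\xi + t)$ with $f = u( \cdot , 0)$.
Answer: $u(\xi, t) = \sin(\xi + t)$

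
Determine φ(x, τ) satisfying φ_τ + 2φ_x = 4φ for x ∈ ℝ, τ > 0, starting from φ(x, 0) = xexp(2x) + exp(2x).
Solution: Substitute φ = exp(2x)u, i.e. u = exp(-2x)φ.
By the product rule, φ_x = exp(2x)(u_x + 2u), φ_τ = exp(2x)u_τ.
Substituting into the PDE and dividing by exp(2x): u_τ + 2(u_x + 2u) = 4u.
The lower-order terms cancel, leaving the standard advection equation u_τ + 2u_x = 0.
Initial data for u: u(x,0) = exp(-2x)φ(x,0) = x + 1.
Solve for u:
  By method of characteristics (waves move right with speed 2):
  Along characteristics x - 2τ = const, u is constant, so u(x,τ) = f(x - 2τ) with f = u(·, 0).
Hence u(x,τ) = x - 2τ + 1.
Transform back: φ(x,τ) = exp(2x)u(x,τ).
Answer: φ(x, τ) = xexp(2x) - 2τexp(2x) + exp(2x)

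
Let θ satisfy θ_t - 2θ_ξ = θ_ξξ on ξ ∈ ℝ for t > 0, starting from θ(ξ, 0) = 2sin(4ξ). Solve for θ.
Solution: Moving frame: η = ξ + 2t, σ = t, θ = u(η,σ), so θ_t = u_σ + 2u_η and θ_ξξ = u_ηη.
Hence θ_t - 2θ_ξ = u_σ and the PDE becomes the heat equation u_σ = u_ηη on η ∈ ℝ.
Initial data: u(η,0) = θ(η,0) = 2sin(4η). Each mode sin(nη) decays as exp(-n²σ) on ℝ, so u(η,σ) = Σ c_n exp(-n²σ) sin(nη) with c_4=2: u(η,σ) = 2exp(-16σ)sin(4η).
Substituting back: θ(ξ,t) = u(ξ + 2t, t).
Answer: θ(ξ, t) = 2exp(-16t)sin(8t + 4ξ)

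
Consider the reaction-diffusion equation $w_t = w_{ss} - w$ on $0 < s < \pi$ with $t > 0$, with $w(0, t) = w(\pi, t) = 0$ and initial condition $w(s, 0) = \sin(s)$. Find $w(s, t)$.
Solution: Substitute $w = e^{-t}u$.
Then $w_t = e^{-t}(u_t - u)$, $w_{ss} = e^{-t}u_{ss}$; substituting and dividing by $e^{-t}$, the lower-order terms cancel: $u_t = u_{ss}$ (standard heat equation).
Data for $u$: $u(s,0) = w(s,0) = \sin(s)$. The boundary conditions carry over: $u(0,t) = u(\pi,t) = 0$.
Separating variables: $u = \sum c_n e^{-n^2t} \sin(ns)$. From $u(s,0) = \sin(s)$: $c_1=1$.
So $u(s,t) = e^{-t} \sin(s)$, and $w(s,t) = e^{-t}u(s,t)$.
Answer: $w(s, t) = e^{-2 t} \sin(s)$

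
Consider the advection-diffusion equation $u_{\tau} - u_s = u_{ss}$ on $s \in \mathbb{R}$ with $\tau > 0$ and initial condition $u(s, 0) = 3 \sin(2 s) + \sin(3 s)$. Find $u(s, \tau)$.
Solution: Change to a moving frame: let $\eta = s + \tau$, $\sigma = \tau$ and write $u(s,\tau) = w(\eta,\sigma)$.
By the chain rule $u_{\tau} = w_{\sigma} + w_{\eta}$, $u_s = w_{\eta}$, $u_{ss} = w_{\eta\eta}$.
Then $u_{\tau} - u_s = w_{\sigma}$: the advection term cancels and the PDE becomes the heat equation $w_{\sigma} = w_{\eta\eta}$ on $\eta \in \mathbb{R}$.
Initial data: $w(\eta,0) = u(\eta,0) = 3 \sin(2 \eta) + \sin(3 \eta)$.
On $\eta \in \mathbb{R}$ each mode satisfies $(\sin(n\eta))'' = -n^2 \sin(n\eta)$, so $e^{-n^2\sigma} \sin(n\eta)$ solves the heat equation; by superposition $w(\eta,\sigma) = \sum c_n e^{-n^2\sigma} \sin(n\eta)$.
Reading off the coefficients: $c_2=3, c_3=1$, so $w(\eta,\sigma) = 3 e^{-4 \sigma} \sin(2 \eta) + e^{-9 \sigma} \sin(3 \eta)$.
Substituting back $\eta = s + \tau$, $\sigma = \tau$: $u(s,\tau) = w(s + \tau, \tau)$.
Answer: $u(s, \tau) = 3 e^{-4 \tau} \sin(2 \tau + 2 s) + e^{-9 \tau} \sin(3 \tau + 3 s)$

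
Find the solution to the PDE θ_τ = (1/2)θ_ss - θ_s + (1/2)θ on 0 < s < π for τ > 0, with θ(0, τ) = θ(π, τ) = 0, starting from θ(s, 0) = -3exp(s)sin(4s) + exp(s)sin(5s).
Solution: Substitute θ = exp(s)u.
Then θ_s = exp(s)(u_s + u), θ_ss = exp(s)(u_ss + 2u_s + u), θ_τ = exp(s)u_τ; substituting and dividing by exp(s), the lower-order terms cancel: u_τ = (1/2)u_ss (standard heat equation).
Data for u: u(s,0) = exp(-s)θ(s,0) = -3sin(4s) + sin(5s). The boundary conditions carry over: u(0,τ) = u(π,τ) = 0.
Separating variables: u = Σ c_n exp(-n²τ/2) sin(ns). From u(s,0) = -3sin(4s) + sin(5s): c_4=-3, c_5=1.
So u(s,τ) = -3exp(-8τ)sin(4s) + exp(-25τ/2)sin(5s), and θ(s,τ) = exp(s)u(s,τ).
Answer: θ(s, τ) = -3exp(s)exp(-8τ)sin(4s) + exp(s)exp(-25τ/2)sin(5s)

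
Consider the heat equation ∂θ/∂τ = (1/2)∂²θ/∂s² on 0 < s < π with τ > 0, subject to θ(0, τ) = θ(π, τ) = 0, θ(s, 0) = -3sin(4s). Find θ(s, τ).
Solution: Using separation of variables θ = X(s)G(τ):
Eigenfunctions: sin(ns), n = 1, 2, 3, ...
General solution: θ(s, τ) = Σ c_n sin(ns) exp(-n² τ/2)
Matching θ(s,0) = -3sin(4s) term by term: c_4=-3.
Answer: θ(s, τ) = -3exp(-8τ)sin(4s)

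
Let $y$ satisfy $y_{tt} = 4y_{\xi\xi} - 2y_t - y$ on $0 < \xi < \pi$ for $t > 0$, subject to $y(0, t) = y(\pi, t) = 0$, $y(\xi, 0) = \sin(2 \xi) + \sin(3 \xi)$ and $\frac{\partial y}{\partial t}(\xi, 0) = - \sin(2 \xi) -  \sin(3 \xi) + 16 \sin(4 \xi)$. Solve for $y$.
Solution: Substitute $y = e^{-t}u$.
Then $y_t = e^{-t}(u_t - u)$, $y_{tt} = e^{-t}(u_{tt} - 2u_t + u)$, $y_{\xi\xi} = e^{-t}u_{\xi\xi}$; substituting and dividing by $e^{-t}$, the lower-order terms cancel: $u_{tt} = 4u_{\xi\xi}$ (standard wave equation).
Data for $u$: $u(\xi,0) = y(\xi,0) = \sin(2 \xi) + \sin(3 \xi)$; $u_t(\xi,0) = y_t(\xi,0) + y(\xi,0) = 16 \sin(4 \xi)$. The boundary conditions carry over: $u(0,t) = u(\pi,t) = 0$.
Separating variables: $u = \sum [A_n \cos(\omega_n t) + B_n \sin(\omega_n t)] \sin(n\xi)$, $\omega_n = 2n$. From ICs ($B_n$ = velocity coefficient / $\omega_n$): $A_2=1, A_3=1, B_4=2$.
So $u(\xi,t) = 2 \sin(8 t) \sin(4 \xi) + \sin(2 \xi) \cos(4 t) + \sin(3 \xi) \cos(6 t)$, and $y(\xi,t) = e^{-t}u(\xi,t)$.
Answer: $y(\xi, t) = e^{-t} \sin(2 \xi) \cos(4 t) + e^{-t} \sin(3 \xi) \cos(6 t) + 2 e^{-t} \sin(4 \xi) \sin(8 t)$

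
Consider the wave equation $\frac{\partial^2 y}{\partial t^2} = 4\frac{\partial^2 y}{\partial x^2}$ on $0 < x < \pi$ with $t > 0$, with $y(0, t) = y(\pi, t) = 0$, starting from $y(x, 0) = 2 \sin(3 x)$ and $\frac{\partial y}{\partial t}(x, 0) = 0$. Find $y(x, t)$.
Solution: Separating variables: $y = \sum [A_n \cos(\omega_n t) + B_n \sin(\omega_n t)] \sin(nx)$, $\omega_n = 2n$. From ICs: $A_3=2$.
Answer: $y(x, t) = 2 \sin(3 x) \cos(6 t)$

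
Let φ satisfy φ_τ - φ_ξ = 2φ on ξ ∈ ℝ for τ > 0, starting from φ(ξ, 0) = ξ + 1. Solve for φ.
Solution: Substitute φ = exp(2τ)u.
Then φ_τ = exp(2τ)(u_τ + 2u), φ_ξ = exp(2τ)u_ξ; substituting and dividing by exp(2τ), the lower-order terms cancel: u_τ - u_ξ = 0 (standard advection equation).
Data for u: u(ξ,0) = φ(ξ,0) = ξ + 1.
By characteristics (dξ/dτ = -1), u(ξ,τ) = f(ξ + τ) with f = u(·, 0).
So u(ξ,τ) = ξ + τ + 1, and φ(ξ,τ) = exp(2τ)u(ξ,τ).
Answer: φ(ξ, τ) = ξexp(2τ) + τexp(2τ) + exp(2τ)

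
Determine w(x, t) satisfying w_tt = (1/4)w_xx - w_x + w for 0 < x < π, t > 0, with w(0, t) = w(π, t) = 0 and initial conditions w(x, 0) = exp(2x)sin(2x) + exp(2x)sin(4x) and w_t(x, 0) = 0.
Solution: Substitute w = exp(2x)u.
Then w_x = exp(2x)(u_x + 2u), w_xx = exp(2x)(u_xx + 4u_x + 4u), w_tt = exp(2x)u_tt; substituting and dividing by exp(2x), the lower-order terms cancel: u_tt = (1/4)u_xx (standard wave equation).
Data for u: u(x,0) = exp(-2x)w(x,0) = sin(2x) + sin(4x); u_t(x,0) = exp(-2x)w_t(x,0) = 0. The boundary conditions carry over: u(0,t) = u(π,t) = 0.
Separating variables: u = Σ [A_n cos(ω_n t) + B_n sin(ω_n t)] sin(nx), ω_n = n/2. From ICs: A_2=1, A_4=1.
So u(x,t) = sin(2x)cos(t) + sin(4x)cos(2t), and w(x,t) = exp(2x)u(x,t).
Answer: w(x, t) = exp(2x)sin(2x)cos(t) + exp(2x)sin(4x)cos(2t)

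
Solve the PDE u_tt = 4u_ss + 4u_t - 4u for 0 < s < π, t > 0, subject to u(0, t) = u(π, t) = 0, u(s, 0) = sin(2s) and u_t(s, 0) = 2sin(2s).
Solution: Substitute u = exp(2t)w.
Then u_t = exp(2t)(w_t + 2w), u_tt = exp(2t)(w_tt + 4w_t + 4w), u_ss = exp(2t)w_ss; substituting and dividing by exp(2t), the lower-order terms cancel: w_tt = 4w_ss (standard wave equation).
Data for w: w(s,0) = u(s,0) = sin(2s); w_t(s,0) = u_t(s,0) - 2u(s,0) = 0. The boundary conditions carry over: w(0,t) = w(π,t) = 0.
Separating variables: w = Σ [A_n cos(ω_n t) + B_n sin(ω_n t)] sin(ns), ω_n = 2n. From ICs: A_2=1.
So w(s,t) = sin(2s)cos(4t), and u(s,t) = exp(2t)w(s,t).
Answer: u(s, t) = exp(2t)sin(2s)cos(4t)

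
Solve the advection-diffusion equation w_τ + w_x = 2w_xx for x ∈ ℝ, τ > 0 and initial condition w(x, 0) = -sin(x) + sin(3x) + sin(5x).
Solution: Change to a moving frame: let η = x - τ, σ = τ and write w(x,τ) = u(η,σ).
By the chain rule w_τ = u_σ - u_η, w_x = u_η, w_xx = u_ηη.
Then w_τ + w_x = u_σ: the advection term cancels and the PDE becomes the heat equation u_σ = 2u_ηη on η ∈ ℝ.
Initial data: u(η,0) = w(η,0) = -sin(η) + sin(3η) + sin(5η).
On η ∈ ℝ each mode satisfies (sin(nη))″ = -n² sin(nη), so exp(-2n²σ) sin(nη) solves the heat equation; by superposition u(η,σ) = Σ c_n exp(-2n²σ) sin(nη).
Reading off the coefficients: c_1=-1, c_3=1, c_5=1, so u(η,σ) = -exp(-2σ)sin(η) + exp(-18σ)sin(3η) + exp(-50σ)sin(5η).
Substituting back η = x - τ, σ = τ: w(x,τ) = u(x - τ, τ).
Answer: w(x, τ) = -exp(-2τ)sin(x - τ) + exp(-18τ)sin(3x - 3τ) + exp(-50τ)sin(5x - 5τ)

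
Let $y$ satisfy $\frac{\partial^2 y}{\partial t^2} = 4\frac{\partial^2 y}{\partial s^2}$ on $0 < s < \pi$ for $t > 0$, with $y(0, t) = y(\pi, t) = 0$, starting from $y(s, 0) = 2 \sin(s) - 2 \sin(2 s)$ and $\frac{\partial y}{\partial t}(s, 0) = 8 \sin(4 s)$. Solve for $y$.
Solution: Separating variables: $y = \sum [A_n \cos(\omega_n t) + B_n \sin(\omega_n t)] \sin(ns)$, $\omega_n = 2n$. From ICs ($B_n$ = velocity coefficient / $\omega_n$): $A_1=2, A_2=-2, B_4=1$.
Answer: $y(s, t) = 2 \sin(s) \cos(2 t) - 2 \sin(2 s) \cos(4 t) + \sin(4 s) \sin(8 t)$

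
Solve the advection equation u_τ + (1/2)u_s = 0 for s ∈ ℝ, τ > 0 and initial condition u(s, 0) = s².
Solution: By characteristics (ds/dτ = 1/2), u(s,τ) = f(s - (1/2)τ) with f = u(·, 0).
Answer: u(s, τ) = s² - sτ + (1/4)τ²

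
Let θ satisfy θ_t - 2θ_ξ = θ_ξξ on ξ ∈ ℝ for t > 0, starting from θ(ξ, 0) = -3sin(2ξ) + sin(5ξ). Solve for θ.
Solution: Change to a moving frame: let η = ξ + 2t, σ = t and write θ(ξ,t) = u(η,σ).
By the chain rule θ_t = u_σ + 2u_η, θ_ξ = u_η, θ_ξξ = u_ηη.
Then θ_t - 2θ_ξ = u_σ: the advection term cancels and the PDE becomes the heat equation u_σ = u_ηη on η ∈ ℝ.
Initial data: u(η,0) = θ(η,0) = -3sin(2η) + sin(5η).
On η ∈ ℝ each mode satisfies (sin(nη))″ = -n² sin(nη), so exp(-n²σ) sin(nη) solves the heat equation; by superposition u(η,σ) = Σ c_n exp(-n²σ) sin(nη).
Reading off the coefficients: c_2=-3, c_5=1, so u(η,σ) = -3exp(-4σ)sin(2η) + exp(-25σ)sin(5η).
Substituting back η = ξ + 2t, σ = t: θ(ξ,t) = u(ξ + 2t, t).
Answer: θ(ξ, t) = -3exp(-4t)sin(4t + 2ξ) + exp(-25t)sin(10t + 5ξ)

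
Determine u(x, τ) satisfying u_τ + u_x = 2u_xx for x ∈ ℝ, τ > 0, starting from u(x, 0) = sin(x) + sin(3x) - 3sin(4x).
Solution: Change to a moving frame: let η = x - τ, σ = τ and write u(x,τ) = w(η,σ).
By the chain rule u_τ = w_σ - w_η, u_x = w_η, u_xx = w_ηη.
Then u_τ + u_x = w_σ: the advection term cancels and the PDE becomes the heat equation w_σ = 2w_ηη on η ∈ ℝ.
Initial data: w(η,0) = u(η,0) = sin(η) + sin(3η) - 3sin(4η).
On η ∈ ℝ each mode satisfies (sin(nη))″ = -n² sin(nη), so exp(-2n²σ) sin(nη) solves the heat equation; by superposition w(η,σ) = Σ c_n exp(-2n²σ) sin(nη).
Reading off the coefficients: c_1=1, c_3=1, c_4=-3, so w(η,σ) = exp(-2σ)sin(η) + exp(-18σ)sin(3η) - 3exp(-32σ)sin(4η).
Substituting back η = x - τ, σ = τ: u(x,τ) = w(x - τ, τ).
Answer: u(x, τ) = exp(-2τ)sin(x - τ) + exp(-18τ)sin(3x - 3τ) - 3exp(-32τ)sin(4x - 4τ)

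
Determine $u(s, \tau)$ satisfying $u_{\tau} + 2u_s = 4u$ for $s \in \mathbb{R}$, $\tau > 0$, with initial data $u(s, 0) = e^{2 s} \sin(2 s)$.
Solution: Substitute $u = e^{2s}w$.
Then $u_s = e^{2s}(w_s + 2w)$, $u_{\tau} = e^{2s}w_{\tau}$; substituting and dividing by $e^{2s}$, the lower-order terms cancel: $w_{\tau} + 2w_s = 0$ (standard advection equation).
Data for $w$: $w(s,0) = e^{-2s}u(s,0) = \sin(2 s)$.
By characteristics ($ds/d\tau = 2$), $w(s,\tau) = f(s - 2\tau)$ with $f = w( \cdot , 0)$.
So $w(s,\tau) = \sin(2 s - 4 \tau)$, and $u(s,\tau) = e^{2s}w(s,\tau)$.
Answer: $u(s, \tau) = - e^{2 s} \sin(4 \tau - 2 s)$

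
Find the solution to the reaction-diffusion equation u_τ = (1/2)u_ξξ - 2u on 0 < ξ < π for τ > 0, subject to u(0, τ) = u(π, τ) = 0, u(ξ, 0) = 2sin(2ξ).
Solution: Substitute u = exp(-2τ)w.
Then u_τ = exp(-2τ)(w_τ - 2w), u_ξξ = exp(-2τ)w_ξξ; substituting and dividing by exp(-2τ), the lower-order terms cancel: w_τ = (1/2)w_ξξ (standard heat equation).
Data for w: w(ξ,0) = u(ξ,0) = 2sin(2ξ). The boundary conditions carry over: w(0,τ) = w(π,τ) = 0.
Separating variables: w = Σ c_n exp(-n²τ/2) sin(nξ). From w(ξ,0) = 2sin(2ξ): c_2=2.
So w(ξ,τ) = 2exp(-2τ)sin(2ξ), and u(ξ,τ) = exp(-2τ)w(ξ,τ).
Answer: u(ξ, τ) = 2exp(-4τ)sin(2ξ)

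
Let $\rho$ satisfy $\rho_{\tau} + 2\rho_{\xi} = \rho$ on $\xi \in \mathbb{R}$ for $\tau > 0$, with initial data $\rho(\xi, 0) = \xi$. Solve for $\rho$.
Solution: Substitute $\rho = e^{\tau}u$.
Then $\rho_{\tau} = e^{\tau}(u_{\tau} + u)$, $\rho_{\xi} = e^{\tau}u_{\xi}$; substituting and dividing by $e^{\tau}$, the lower-order terms cancel: $u_{\tau} + 2u_{\xi} = 0$ (standard advection equation).
Data for $u$: $u(\xi,0) = \rho(\xi,0) = \xi$.
By characteristics ($d\xi/d\tau = 2$), $u(\xi,\tau) = f(\xi - 2\tau)$ with $f = u( \cdot , 0)$.
So $u(\xi,\tau) = \xi - 2 \tau$, and $\rho(\xi,\tau) = e^{\tau}u(\xi,\tau)$.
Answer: $\rho(\xi, \tau) = -2 \tau e^{\tau} + \xi e^{\tau}$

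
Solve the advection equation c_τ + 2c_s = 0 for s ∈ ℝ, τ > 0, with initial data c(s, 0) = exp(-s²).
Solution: By method of characteristics (waves move right with speed 2):
Along characteristics s - 2τ = const, c is constant, so c(s,τ) = f(s - 2τ) with f = c(·, 0).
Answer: c(s, τ) = exp(-(s - 2τ)²)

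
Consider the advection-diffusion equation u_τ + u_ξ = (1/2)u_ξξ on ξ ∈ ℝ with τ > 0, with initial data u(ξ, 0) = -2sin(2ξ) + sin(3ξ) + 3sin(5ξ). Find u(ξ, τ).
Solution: Moving frame: η = ξ - τ, σ = τ, u = w(η,σ), so u_τ = w_σ - w_η and u_ξξ = w_ηη.
Hence u_τ + u_ξ = w_σ and the PDE becomes the heat equation w_σ = (1/2)w_ηη on η ∈ ℝ.
Initial data: w(η,0) = u(η,0) = -2sin(2η) + sin(3η) + 3sin(5η). Each mode sin(nη) decays as exp(-n²σ/2) on ℝ, so w(η,σ) = Σ c_n exp(-n²σ/2) sin(nη) with c_2=-2, c_3=1, c_5=3: w(η,σ) = -2exp(-2σ)sin(2η) + exp(-9σ/2)sin(3η) + 3exp(-25σ/2)sin(5η).
Substituting back: u(ξ,τ) = w(ξ - τ, τ).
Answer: u(ξ, τ) = -2exp(-2τ)sin(2ξ - 2τ) + exp(-9τ/2)sin(3ξ - 3τ) + 3exp(-25τ/2)sin(5ξ - 5τ)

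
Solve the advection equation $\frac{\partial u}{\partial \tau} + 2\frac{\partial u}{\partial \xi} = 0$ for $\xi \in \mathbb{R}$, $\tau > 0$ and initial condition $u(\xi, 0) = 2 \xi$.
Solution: By characteristics ($d\xi/d\tau = 2$), $u(\xi,\tau) = f(\xi - 2\tau)$ with $f = u( \cdot , 0)$.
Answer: $u(\xi, \tau) = -4 \tau + 2 \xi$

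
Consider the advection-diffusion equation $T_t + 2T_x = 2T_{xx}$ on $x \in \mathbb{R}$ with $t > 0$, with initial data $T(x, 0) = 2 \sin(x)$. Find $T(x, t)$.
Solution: Change to a moving frame: let $\eta = x - 2t$, $\sigma = t$ and write $T(x,t) = u(\eta,\sigma)$.
By the chain rule $T_t = u_{\sigma} - 2u_{\eta}$, $T_x = u_{\eta}$, $T_{xx} = u_{\eta\eta}$.
Then $T_t + 2T_x = u_{\sigma}$: the advection term cancels and the PDE becomes the heat equation $u_{\sigma} = 2u_{\eta\eta}$ on $\eta \in \mathbb{R}$.
Initial data: $u(\eta,0) = T(\eta,0) = 2 \sin(\eta)$.
On $\eta \in \mathbb{R}$ each mode satisfies $(\sin(n\eta))'' = -n^2 \sin(n\eta)$, so $e^{-2n^2\sigma} \sin(n\eta)$ solves the heat equation; by superposition $u(\eta,\sigma) = \sum c_n e^{-2n^2\sigma} \sin(n\eta)$.
Reading off the coefficients: $c_1=2$, so $u(\eta,\sigma) = 2 e^{-2 \sigma} \sin(\eta)$.
Substituting back $\eta = x - 2t$, $\sigma = t$: $T(x,t) = u(x - 2t, t)$.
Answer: $T(x, t) = -2 e^{-2 t} \sin(2 t - x)$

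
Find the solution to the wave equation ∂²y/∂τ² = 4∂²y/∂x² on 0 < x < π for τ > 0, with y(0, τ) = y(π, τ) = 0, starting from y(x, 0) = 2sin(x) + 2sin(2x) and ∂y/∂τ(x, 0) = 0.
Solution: Using separation of variables y = X(x)T(τ):
Eigenfunctions: sin(nx), n = 1, 2, 3, ...
General solution: y(x, τ) = Σ [A_n cos(2n τ) + B_n sin(2n τ)] sin(nx)
From y(x,0) = 2sin(x) + 2sin(2x): A_1=2, A_2=2. From y_τ(x,0) = 0: all B_n = 0.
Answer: y(x, τ) = 2sin(x)cos(2τ) + 2sin(2x)cos(4τ)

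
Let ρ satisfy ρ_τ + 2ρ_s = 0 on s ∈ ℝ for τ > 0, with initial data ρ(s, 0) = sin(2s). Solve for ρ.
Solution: By method of characteristics (waves move right with speed 2):
Along characteristics s - 2τ = const, ρ is constant, so ρ(s,τ) = f(s - 2τ) with f = ρ(·, 0).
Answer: ρ(s, τ) = sin(2s - 4τ)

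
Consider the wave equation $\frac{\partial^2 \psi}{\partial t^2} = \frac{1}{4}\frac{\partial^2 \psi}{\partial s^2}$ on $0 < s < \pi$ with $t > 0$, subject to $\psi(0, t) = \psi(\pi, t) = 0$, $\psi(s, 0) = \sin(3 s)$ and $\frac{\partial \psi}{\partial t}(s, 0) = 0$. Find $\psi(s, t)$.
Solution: Separating variables: $\psi = \sum [A_n \cos(\omega_n t) + B_n \sin(\omega_n t)] \sin(ns)$, $\omega_n = n/2$. From ICs: $A_3=1$.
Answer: $\psi(s, t) = \sin(3 s) \cos(3 t/2)$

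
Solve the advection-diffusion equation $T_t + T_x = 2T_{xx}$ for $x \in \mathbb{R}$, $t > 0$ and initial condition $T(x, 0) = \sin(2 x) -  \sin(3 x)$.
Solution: Moving frame: $\eta = x - t$, $\sigma = t$, $T = u(\eta,\sigma)$, so $T_t = u_{\sigma} - u_{\eta}$ and $T_{xx} = u_{\eta\eta}$.
Hence $T_t + T_x = u_{\sigma}$ and the PDE becomes the heat equation $u_{\sigma} = 2u_{\eta\eta}$ on $\eta \in \mathbb{R}$.
Initial data: $u(\eta,0) = T(\eta,0) = \sin(2 \eta) - \sin(3 \eta)$. Each mode $\sin(n\eta)$ decays as $e^{-2n^2\sigma}$ on $\mathbb{R}$, so $u(\eta,\sigma) = \sum c_n e^{-2n^2\sigma} \sin(n\eta)$ with $c_2=1, c_3=-1$: $u(\eta,\sigma) = e^{-8 \sigma} \sin(2 \eta) - e^{-18 \sigma} \sin(3 \eta)$.
Substituting back: $T(x,t) = u(x - t, t)$.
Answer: $T(x, t) = - e^{-8 t} \sin(2 t - 2 x) + e^{-18 t} \sin(3 t - 3 x)$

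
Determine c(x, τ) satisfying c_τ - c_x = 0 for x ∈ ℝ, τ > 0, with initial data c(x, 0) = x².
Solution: By characteristics (dx/dτ = -1), c(x,τ) = f(x + τ) with f = c(·, 0).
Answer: c(x, τ) = x² + 2xτ + τ²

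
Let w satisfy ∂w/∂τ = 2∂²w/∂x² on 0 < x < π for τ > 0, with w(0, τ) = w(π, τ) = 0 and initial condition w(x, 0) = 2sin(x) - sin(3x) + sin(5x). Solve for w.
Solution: Using separation of variables w = X(x)T(τ):
Eigenfunctions: sin(nx), n = 1, 2, 3, ...
General solution: w(x, τ) = Σ c_n sin(nx) exp(-2n² τ)
Matching w(x,0) = 2sin(x) - sin(3x) + sin(5x) term by term: c_1=2, c_3=-1, c_5=1.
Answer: w(x, τ) = 2exp(-2τ)sin(x) - exp(-18τ)sin(3x) + exp(-50τ)sin(5x)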